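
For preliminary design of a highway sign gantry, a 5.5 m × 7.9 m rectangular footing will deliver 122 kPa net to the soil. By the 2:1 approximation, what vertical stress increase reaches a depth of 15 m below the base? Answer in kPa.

By the 2:1 method the load spreads at 1 horizontal : 2 vertical, so at depth z the loaded area has grown by z in each plan dimension:
Δσ = qBL/((B+z)(L+z)) = 122×5.5×7.9/((5.5+15)(7.9+15)) = 11.292 kPa

Δσ_z ≈ 11.3 kPa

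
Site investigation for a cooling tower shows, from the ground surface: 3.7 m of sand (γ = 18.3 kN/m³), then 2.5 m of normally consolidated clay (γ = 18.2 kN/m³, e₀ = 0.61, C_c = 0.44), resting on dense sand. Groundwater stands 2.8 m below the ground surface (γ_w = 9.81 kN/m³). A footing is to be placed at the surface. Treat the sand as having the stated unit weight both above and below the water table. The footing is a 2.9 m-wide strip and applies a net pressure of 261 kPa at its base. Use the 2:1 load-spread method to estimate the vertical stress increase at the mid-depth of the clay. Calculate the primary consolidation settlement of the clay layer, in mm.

Mid-depth of clay below the ground surface: z = 3.7 + 2.5/2 = 4.95 m.
Total vertical stress at mid-clay: σ_v = 18.3×3.7 + 18.2×1.25 = 90.46 kPa.
Pore pressure: u = 9.81×(4.95 − 2.8) = 21.091 kPa.
Initial effective stress: σ'_0 = σ_v − u = 90.46 − 21.091 = 69.369 kPa.
Stress increase at mid-clay by the 2:1 spreading method:
Δσ = qB/(B+z) = 261×2.9/(2.9+4.95) = 96.42 kPa
Final effective stress: σ'_f = σ'_0 + Δσ = 69.369 + 96.42 = 165.79 kPa.
Normally consolidated clay, so the full stress increment lies on the virgin compression line:
S_c = C_c·H/(1+e₀)·log₁₀(σ'_f/σ'_0) = 0.44×2.5/(1+0.61)×log₁₀(165.79/69.369)
    = 0.68323 × 0.37839 = 0.2585 m

S_c ≈ 259 mm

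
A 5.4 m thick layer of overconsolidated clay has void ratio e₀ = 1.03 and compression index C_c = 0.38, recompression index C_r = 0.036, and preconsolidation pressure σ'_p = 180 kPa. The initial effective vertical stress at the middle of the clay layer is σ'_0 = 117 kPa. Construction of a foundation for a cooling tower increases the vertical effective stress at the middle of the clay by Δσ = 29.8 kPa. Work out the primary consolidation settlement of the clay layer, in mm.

S_c ≈ 9.44 mm

Final effective stress: σ'_f = 117 + 29.8 = 146.8 kPa.
σ'_f = 146.8 ≤ σ'_p = 180 kPa, so the clay remains overconsolidated and only the recompression index applies:
S_c = C_r·H/(1+e₀)·log₁₀(σ'_f/σ'_0) = 0.036×5.4/2.03×log₁₀(146.8/117)
    = 0.095764 × 0.09854 = 0.009437 m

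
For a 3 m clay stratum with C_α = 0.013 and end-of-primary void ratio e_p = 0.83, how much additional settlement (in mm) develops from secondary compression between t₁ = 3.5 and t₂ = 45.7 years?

Secondary compression: S_s = C_α·H/(1+e_p)·log₁₀(t₂/t₁)
S_s = 0.013×3/(1+0.83)×log₁₀(45.7/3.5)
    = 0.02131 × 1.116 = 0.02378 m

S_s ≈ 23.8 mm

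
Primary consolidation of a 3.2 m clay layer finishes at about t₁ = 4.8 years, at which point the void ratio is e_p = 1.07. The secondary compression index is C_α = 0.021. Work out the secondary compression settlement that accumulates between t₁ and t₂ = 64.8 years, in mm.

Secondary compression: S_s = C_α·H/(1+e_p)·log₁₀(t₂/t₁)
S_s = 0.021×3.2/(1+1.07)×log₁₀(64.8/4.8)
    = 0.03246 × 1.13 = 0.03669 m

S_s ≈ 36.7 mm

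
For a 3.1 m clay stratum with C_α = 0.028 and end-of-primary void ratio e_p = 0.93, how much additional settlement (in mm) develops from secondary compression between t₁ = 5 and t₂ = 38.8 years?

S_s ≈ 40 mm

Secondary compression: S_s = C_α·H/(1+e_p)·log₁₀(t₂/t₁)
S_s = 0.028×3.1/(1+0.93)×log₁₀(38.8/5)
    = 0.04497 × 0.8899 = 0.04002 m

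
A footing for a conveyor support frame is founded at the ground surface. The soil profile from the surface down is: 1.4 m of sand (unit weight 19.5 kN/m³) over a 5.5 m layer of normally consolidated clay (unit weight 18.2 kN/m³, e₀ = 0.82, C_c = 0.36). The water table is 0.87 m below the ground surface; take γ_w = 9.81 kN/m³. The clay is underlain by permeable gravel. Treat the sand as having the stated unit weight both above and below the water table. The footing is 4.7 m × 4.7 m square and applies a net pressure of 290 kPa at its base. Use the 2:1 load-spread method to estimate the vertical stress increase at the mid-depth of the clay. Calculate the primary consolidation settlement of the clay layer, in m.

S_c ≈ 0.488 m

Mid-depth of clay below the ground surface: z = 1.4 + 5.5/2 = 4.15 m.
Total vertical stress at mid-clay: σ_v = 19.5×1.4 + 18.2×2.75 = 77.35 kPa.
Pore pressure: u = 9.81×(4.15 − 0.87) = 32.177 kPa.
Initial effective stress: σ'_0 = σ_v − u = 77.35 − 32.177 = 45.173 kPa.
Stress increase at mid-clay by the 2:1 spreading method:
Δσ = qBL/((B+z)(L+z)) = 290×4.7×4.7/((4.7+4.15)(4.7+4.15)) = 81.791 kPa
Final effective stress: σ'_f = σ'_0 + Δσ = 45.173 + 81.791 = 126.96 kPa.
Normally consolidated clay, so the full stress increment lies on the virgin compression line:
S_c = C_c·H/(1+e₀)·log₁₀(σ'_f/σ'_0) = 0.36×5.5/(1+0.82)×log₁₀(126.96/45.173)
    = 1.0879 × 0.44879 = 0.4882 m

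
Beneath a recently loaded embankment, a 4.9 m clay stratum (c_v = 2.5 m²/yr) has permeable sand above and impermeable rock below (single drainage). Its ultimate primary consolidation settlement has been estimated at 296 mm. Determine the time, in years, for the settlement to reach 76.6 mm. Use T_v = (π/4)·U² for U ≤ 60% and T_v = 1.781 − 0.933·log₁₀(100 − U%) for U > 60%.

t ≈ 0.505 years

Drainage path length: H_d = H = 4.9 m (single drainage).
U = S(t)/S_ult = 76.6/296 = 0.2588.
U ≤ 60%: T_v = (π/4)·U² = (π/4)×0.25878² = 0.052597.
t = T_v·H_d²/c_v = 0.052597×4.9²/2.5 = 0.5051 years.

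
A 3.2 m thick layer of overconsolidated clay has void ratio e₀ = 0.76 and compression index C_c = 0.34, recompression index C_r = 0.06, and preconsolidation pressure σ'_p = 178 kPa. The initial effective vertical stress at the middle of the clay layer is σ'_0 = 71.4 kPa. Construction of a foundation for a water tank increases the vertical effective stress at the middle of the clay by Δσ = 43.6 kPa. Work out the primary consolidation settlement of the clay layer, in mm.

Final effective stress: σ'_f = 71.4 + 43.6 = 115 kPa.
σ'_f = 115 ≤ σ'_p = 178 kPa, so the clay remains overconsolidated and only the recompression index applies:
S_c = C_r·H/(1+e₀)·log₁₀(σ'_f/σ'_0) = 0.06×3.2/1.76×log₁₀(115/71.4)
    = 0.10909 × 0.207 = 0.02258 m

S_c ≈ 22.6 mm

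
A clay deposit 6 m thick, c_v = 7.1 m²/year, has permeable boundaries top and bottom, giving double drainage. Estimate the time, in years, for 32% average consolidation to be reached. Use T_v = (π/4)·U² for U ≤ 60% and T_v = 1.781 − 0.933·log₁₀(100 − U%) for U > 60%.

Drainage path length: H_d = H/2 = 3 m (double drainage).
U ≤ 60%: T_v = (π/4)·U² = (π/4)×0.32² = 0.080425.
t = T_v·H_d²/c_v = 0.080425×3²/7.1 = 0.1019 years.

t ≈ 0.102 years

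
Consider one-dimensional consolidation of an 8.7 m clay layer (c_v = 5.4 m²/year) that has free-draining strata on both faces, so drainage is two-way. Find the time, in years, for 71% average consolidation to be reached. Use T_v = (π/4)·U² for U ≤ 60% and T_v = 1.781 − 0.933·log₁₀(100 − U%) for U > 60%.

Drainage path length: H_d = H/2 = 4.35 m (double drainage).
U > 60%: T_v = 1.781 − 0.933·log₁₀(100 − 71) = 0.41658.
t = T_v·H_d²/c_v = 0.41658×4.35²/5.4 = 1.46 years.

t ≈ 1.46 years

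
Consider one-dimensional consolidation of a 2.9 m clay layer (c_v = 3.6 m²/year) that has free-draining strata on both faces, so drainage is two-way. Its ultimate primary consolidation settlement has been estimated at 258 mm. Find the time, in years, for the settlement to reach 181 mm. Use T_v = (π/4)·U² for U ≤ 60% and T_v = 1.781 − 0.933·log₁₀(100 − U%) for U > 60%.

t ≈ 0.237 years

Drainage path length: H_d = H/2 = 1.45 m (double drainage).
U = S(t)/S_ult = 181/258 = 0.7016.
U > 60%: T_v = 1.781 − 0.933·log₁₀(100 − 70.155) = 0.40495.
t = T_v·H_d²/c_v = 0.40495×1.45²/3.6 = 0.2365 years.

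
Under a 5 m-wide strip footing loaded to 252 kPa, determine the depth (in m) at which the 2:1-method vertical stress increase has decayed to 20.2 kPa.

2:1 spreading — at depth z the loaded area has grown by z in each plan dimension:
qB/(B+z) = Δσ_z ⇒ z = qB/Δσ_z − B = 252×5/20.2 − 5 = 57.38 m

z ≈ 57.4 m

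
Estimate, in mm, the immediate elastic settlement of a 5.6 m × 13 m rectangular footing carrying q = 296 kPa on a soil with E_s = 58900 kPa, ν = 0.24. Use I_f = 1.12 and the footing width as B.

S_e ≈ 29.7 mm

Immediate (elastic) settlement: S_e = q·B·(1−ν²)/E_s · I_f.
S_e = 296 × 5.6 × (1 − 0.24²) / 58900 × 1.12
    = 296 × 5.6 × 0.9424 / 58900 × 1.12
    = 0.0297 m = 29.7 mm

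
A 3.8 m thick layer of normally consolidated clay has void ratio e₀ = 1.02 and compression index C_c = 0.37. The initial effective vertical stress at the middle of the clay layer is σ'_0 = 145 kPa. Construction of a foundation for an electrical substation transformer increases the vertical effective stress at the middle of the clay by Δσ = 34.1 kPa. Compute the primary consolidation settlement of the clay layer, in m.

Final effective stress: σ'_f = σ'_0 + Δσ = 145 + 34.1 = 179.1 kPa.
Normally consolidated clay, so the full stress increment lies on the virgin compression line:
S_c = C_c·H/(1+e₀)·log₁₀(σ'_f/σ'_0) = 0.37×3.8/(1+1.02)×log₁₀(179.1/145)
    = 0.69604 × 0.091728 = 0.06385 m

S_c ≈ 0.0638 m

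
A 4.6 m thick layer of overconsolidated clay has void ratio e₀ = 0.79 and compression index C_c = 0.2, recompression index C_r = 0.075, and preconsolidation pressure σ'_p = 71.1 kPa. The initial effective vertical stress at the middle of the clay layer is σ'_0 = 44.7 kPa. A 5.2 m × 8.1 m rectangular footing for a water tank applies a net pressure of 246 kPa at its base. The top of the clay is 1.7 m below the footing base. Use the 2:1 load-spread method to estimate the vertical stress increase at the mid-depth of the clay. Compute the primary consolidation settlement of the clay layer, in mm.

Mid-depth of clay below the footing base: z = 1.7 + 4.6/2 = 4 m.
Stress increase at mid-clay by the 2:1 spreading method:
Δσ = qBL/((B+z)(L+z)) = 246×5.2×8.1/((5.2+4)(8.1+4)) = 93.079 kPa
Final effective stress: σ'_f = 44.7 + 93.079 = 137.78 kPa.
σ'_f = 137.78 > σ'_p = 71.1 kPa, so the stress path crosses the preconsolidation pressure — recompression up to σ'_p, then virgin compression beyond:
S_c = H/(1+e₀)·[C_r·log₁₀(σ'_p/σ'_0) + C_c·log₁₀(σ'_f/σ'_p)]
    = 4.6/1.79 × [0.075×log₁₀(71.1/44.7) + 0.2×log₁₀(137.78/71.1)]
    = 2.5698 × [0.015117 + 0.057463] = 0.1865 m

S_c ≈ 187 mm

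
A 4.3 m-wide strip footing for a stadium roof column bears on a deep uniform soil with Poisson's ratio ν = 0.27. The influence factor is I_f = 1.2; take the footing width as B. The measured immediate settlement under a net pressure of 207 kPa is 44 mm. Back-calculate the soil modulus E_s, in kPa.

S_e = q·B·(1−ν²)/E_s · I_f  ⇒  E_s = q·B·(1−ν²)·I_f / S_e.
E_s = 207 × 4.3 × 0.9271 × 1.2 / 0.044 = 22510 kPa

E_s ≈ 22500 kPa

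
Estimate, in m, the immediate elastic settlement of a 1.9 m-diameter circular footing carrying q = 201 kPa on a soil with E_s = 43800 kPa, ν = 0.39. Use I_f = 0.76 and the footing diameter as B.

Immediate (elastic) settlement: S_e = q·B·(1−ν²)/E_s · I_f.
S_e = 201 × 1.9 × (1 − 0.39²) / 43800 × 0.76
    = 201 × 1.9 × 0.8479 / 43800 × 0.76
    = 0.005619 m

S_e ≈ 0.00562 m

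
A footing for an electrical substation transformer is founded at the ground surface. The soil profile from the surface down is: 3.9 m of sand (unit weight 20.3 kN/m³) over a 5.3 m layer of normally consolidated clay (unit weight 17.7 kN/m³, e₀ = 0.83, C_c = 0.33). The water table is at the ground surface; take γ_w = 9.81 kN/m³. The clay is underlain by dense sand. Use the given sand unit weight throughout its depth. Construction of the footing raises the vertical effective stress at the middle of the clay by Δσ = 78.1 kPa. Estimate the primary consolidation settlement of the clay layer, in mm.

S_c ≈ 339 mm

Mid-depth of clay below the ground surface: z = 3.9 + 5.3/2 = 6.55 m.
Total vertical stress at mid-clay: σ_v = 20.3×3.9 + 17.7×2.65 = 126.07 kPa.
Pore pressure: u = 9.81×(6.55 − 0) = 64.255 kPa.
Initial effective stress: σ'_0 = σ_v − u = 126.07 − 64.255 = 61.815 kPa.
Final effective stress: σ'_f = σ'_0 + Δσ = 61.815 + 78.1 = 139.91 kPa.
Normally consolidated clay, so the full stress increment lies on the virgin compression line:
S_c = C_c·H/(1+e₀)·log₁₀(σ'_f/σ'_0) = 0.33×5.3/(1+0.83)×log₁₀(139.91/61.815)
    = 0.95574 × 0.35475 = 0.339 m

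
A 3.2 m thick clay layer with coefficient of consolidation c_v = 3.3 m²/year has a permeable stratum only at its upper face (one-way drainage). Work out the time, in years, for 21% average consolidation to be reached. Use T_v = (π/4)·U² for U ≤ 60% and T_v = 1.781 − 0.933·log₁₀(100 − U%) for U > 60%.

Drainage path length: H_d = H = 3.2 m (single drainage).
U ≤ 60%: T_v = (π/4)·U² = (π/4)×0.21² = 0.034636.
t = T_v·H_d²/c_v = 0.034636×3.2²/3.3 = 0.1075 years.

t ≈ 0.107 years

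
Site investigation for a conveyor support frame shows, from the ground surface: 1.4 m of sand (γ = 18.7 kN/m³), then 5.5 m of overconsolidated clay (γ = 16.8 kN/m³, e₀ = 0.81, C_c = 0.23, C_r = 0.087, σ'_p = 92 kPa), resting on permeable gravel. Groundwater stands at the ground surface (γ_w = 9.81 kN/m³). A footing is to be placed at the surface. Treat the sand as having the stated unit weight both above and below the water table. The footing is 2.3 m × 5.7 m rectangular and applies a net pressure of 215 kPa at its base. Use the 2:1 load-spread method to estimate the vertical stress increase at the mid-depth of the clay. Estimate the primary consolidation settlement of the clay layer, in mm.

Mid-depth of clay below the ground surface: z = 1.4 + 5.5/2 = 4.15 m.
Total vertical stress at mid-clay: σ_v = 18.7×1.4 + 16.8×2.75 = 72.38 kPa.
Pore pressure: u = 9.81×(4.15 − 0) = 40.712 kPa.
Initial effective stress: σ'_0 = σ_v − u = 72.38 − 40.712 = 31.668 kPa.
Stress increase at mid-clay by the 2:1 spreading method:
Δσ = qBL/((B+z)(L+z)) = 215×2.3×5.7/((2.3+4.15)(5.7+4.15)) = 44.365 kPa
Final effective stress: σ'_f = 31.668 + 44.365 = 76.033 kPa.
σ'_f = 76.033 ≤ σ'_p = 92 kPa, so the clay remains overconsolidated and only the recompression index applies:
S_c = C_r·H/(1+e₀)·log₁₀(σ'_f/σ'_0) = 0.087×5.5/1.81×log₁₀(76.033/31.668)
    = 0.26437 × 0.38038 = 0.1006 m

S_c ≈ 101 mm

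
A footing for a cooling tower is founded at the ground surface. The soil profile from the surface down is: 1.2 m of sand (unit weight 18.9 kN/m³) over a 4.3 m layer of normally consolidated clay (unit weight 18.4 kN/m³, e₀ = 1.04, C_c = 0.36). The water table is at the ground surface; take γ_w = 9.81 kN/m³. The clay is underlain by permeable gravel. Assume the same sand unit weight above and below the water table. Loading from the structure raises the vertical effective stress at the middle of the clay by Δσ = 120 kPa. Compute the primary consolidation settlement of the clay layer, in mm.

S_c ≈ 536 mm

Mid-depth of clay below the ground surface: z = 1.2 + 4.3/2 = 3.35 m.
Total vertical stress at mid-clay: σ_v = 18.9×1.2 + 18.4×2.15 = 62.24 kPa.
Pore pressure: u = 9.81×(3.35 − 0) = 32.864 kPa.
Initial effective stress: σ'_0 = σ_v − u = 62.24 − 32.864 = 29.376 kPa.
Final effective stress: σ'_f = σ'_0 + Δσ = 29.376 + 120 = 149.38 kPa.
Normally consolidated clay, so the full stress increment lies on the virgin compression line:
S_c = C_c·H/(1+e₀)·log₁₀(σ'_f/σ'_0) = 0.36×4.3/(1+1.04)×log₁₀(149.38/29.376)
    = 0.75882 × 0.7063 = 0.536 m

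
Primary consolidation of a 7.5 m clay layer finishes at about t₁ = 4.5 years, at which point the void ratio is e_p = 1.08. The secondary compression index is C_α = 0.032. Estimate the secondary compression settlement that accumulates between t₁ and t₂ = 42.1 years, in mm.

Secondary compression: S_s = C_α·H/(1+e_p)·log₁₀(t₂/t₁)
S_s = 0.032×7.5/(1+1.08)×log₁₀(42.1/4.5)
    = 0.1154 × 0.9711 = 0.112 m

S_s ≈ 112 mm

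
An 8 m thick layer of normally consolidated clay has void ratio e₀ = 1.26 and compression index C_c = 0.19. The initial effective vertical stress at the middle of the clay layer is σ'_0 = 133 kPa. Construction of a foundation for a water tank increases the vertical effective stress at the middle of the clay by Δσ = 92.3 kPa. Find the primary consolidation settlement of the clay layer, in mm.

S_c ≈ 154 mm

Final effective stress: σ'_f = σ'_0 + Δσ = 133 + 92.3 = 225.3 kPa.
Normally consolidated clay, so the full stress increment lies on the virgin compression line:
S_c = C_c·H/(1+e₀)·log₁₀(σ'_f/σ'_0) = 0.19×8/(1+1.26)×log₁₀(225.3/133)
    = 0.67257 × 0.22891 = 0.154 m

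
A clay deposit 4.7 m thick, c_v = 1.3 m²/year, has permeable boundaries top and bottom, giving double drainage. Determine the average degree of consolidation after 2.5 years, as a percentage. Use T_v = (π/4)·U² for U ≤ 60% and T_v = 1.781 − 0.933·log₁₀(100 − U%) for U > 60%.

U ≈ 81 %

Drainage path length: H_d = H/2 = 2.35 m (double drainage).
T_v = c_v·t/H_d² = 1.3×2.5/2.35² = 0.5885.
T_v = 0.5885 corresponds to the U > 60% branch:
U = 1 − 10^((1.781 − T_v)/0.933)/100 = 0.8103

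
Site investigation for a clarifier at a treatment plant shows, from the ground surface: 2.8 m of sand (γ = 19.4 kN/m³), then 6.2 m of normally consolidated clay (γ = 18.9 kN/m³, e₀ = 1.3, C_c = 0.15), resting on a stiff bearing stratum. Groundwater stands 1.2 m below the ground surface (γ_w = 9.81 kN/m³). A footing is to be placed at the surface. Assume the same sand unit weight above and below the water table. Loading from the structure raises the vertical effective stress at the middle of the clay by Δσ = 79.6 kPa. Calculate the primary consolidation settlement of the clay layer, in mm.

S_c ≈ 138 mm

Mid-depth of clay below the ground surface: z = 2.8 + 6.2/2 = 5.9 m.
Total vertical stress at mid-clay: σ_v = 19.4×2.8 + 18.9×3.1 = 112.91 kPa.
Pore pressure: u = 9.81×(5.9 − 1.2) = 46.107 kPa.
Initial effective stress: σ'_0 = σ_v − u = 112.91 − 46.107 = 66.803 kPa.
Final effective stress: σ'_f = σ'_0 + Δσ = 66.803 + 79.6 = 146.4 kPa.
Normally consolidated clay, so the full stress increment lies on the virgin compression line:
S_c = C_c·H/(1+e₀)·log₁₀(σ'_f/σ'_0) = 0.15×6.2/(1+1.3)×log₁₀(146.4/66.803)
    = 0.40435 × 0.34075 = 0.1378 m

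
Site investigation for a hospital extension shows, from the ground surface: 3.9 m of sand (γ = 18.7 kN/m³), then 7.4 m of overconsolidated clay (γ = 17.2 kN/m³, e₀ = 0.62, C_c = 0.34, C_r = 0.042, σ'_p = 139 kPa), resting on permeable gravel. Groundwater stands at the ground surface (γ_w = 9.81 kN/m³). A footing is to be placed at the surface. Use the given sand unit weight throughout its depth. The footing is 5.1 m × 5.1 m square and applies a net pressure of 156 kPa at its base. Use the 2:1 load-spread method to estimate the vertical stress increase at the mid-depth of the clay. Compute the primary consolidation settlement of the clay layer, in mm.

S_c ≈ 28.4 mm

Mid-depth of clay below the ground surface: z = 3.9 + 7.4/2 = 7.6 m.
Total vertical stress at mid-clay: σ_v = 18.7×3.9 + 17.2×3.7 = 136.57 kPa.
Pore pressure: u = 9.81×(7.6 − 0) = 74.556 kPa.
Initial effective stress: σ'_0 = σ_v − u = 136.57 − 74.556 = 62.014 kPa.
Stress increase at mid-clay by the 2:1 spreading method:
Δσ = qBL/((B+z)(L+z)) = 156×5.1×5.1/((5.1+7.6)(5.1+7.6)) = 25.157 kPa
Final effective stress: σ'_f = 62.014 + 25.157 = 87.171 kPa.
σ'_f = 87.171 ≤ σ'_p = 139 kPa, so the clay remains overconsolidated and only the recompression index applies:
S_c = C_r·H/(1+e₀)·log₁₀(σ'_f/σ'_0) = 0.042×7.4/1.62×log₁₀(87.171/62.014)
    = 0.19185 × 0.14788 = 0.02837 m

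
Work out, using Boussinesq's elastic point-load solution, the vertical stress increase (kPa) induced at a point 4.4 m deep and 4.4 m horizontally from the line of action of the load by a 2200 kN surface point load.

Boussinesq vertical stress below a point load on an elastic half-space:
Δσ_z = 3P/(2πz²) · [1 + (r/z)²]^(−5/2)
r/z = 4.4/4.4 = 1; [1+(r/z)²]^(−5/2) = 0.17678.
Δσ_z = 3×2200/(2π×4.4²) × 0.17678 = 54.257 × 0.17678 = 9.592 kPa

Δσ_z ≈ 9.59 kPa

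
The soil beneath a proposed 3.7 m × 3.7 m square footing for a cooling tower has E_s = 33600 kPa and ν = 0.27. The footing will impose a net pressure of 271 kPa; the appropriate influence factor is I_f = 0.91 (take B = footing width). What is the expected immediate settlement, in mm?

Immediate (elastic) settlement: S_e = q·B·(1−ν²)/E_s · I_f.
S_e = 271 × 3.7 × (1 − 0.27²) / 33600 × 0.91
    = 271 × 3.7 × 0.9271 / 33600 × 0.91
    = 0.02518 m = 25.18 mm

S_e ≈ 25.2 mm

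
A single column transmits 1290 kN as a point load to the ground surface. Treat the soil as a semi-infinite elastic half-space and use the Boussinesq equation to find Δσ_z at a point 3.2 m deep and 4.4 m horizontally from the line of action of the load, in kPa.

Δσ_z ≈ 4.23 kPa

Boussinesq vertical stress below a point load on an elastic half-space:
Δσ_z = 3P/(2πz²) · [1 + (r/z)²]^(−5/2)
r/z = 4.4/3.2 = 1.375; [1+(r/z)²]^(−5/2) = 0.070392.
Δσ_z = 3×1290/(2π×3.2²) × 0.070392 = 60.149 × 0.070392 = 4.234 kPa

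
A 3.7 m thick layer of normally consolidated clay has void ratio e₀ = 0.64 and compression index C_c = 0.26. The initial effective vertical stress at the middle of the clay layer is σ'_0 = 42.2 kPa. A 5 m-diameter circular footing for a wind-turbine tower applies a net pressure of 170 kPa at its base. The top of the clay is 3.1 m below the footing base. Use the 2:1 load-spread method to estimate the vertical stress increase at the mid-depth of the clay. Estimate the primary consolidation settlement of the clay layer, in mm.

S_c ≈ 179 mm

Mid-depth of clay below the footing base: z = 3.1 + 3.7/2 = 4.95 m.
Stress increase at mid-clay by the 2:1 spreading method:
Δσ ≈ qD²/(D+z)² = 170×5²/(5+4.95)² = 42.928 kPa
Final effective stress: σ'_f = σ'_0 + Δσ = 42.2 + 42.928 = 85.128 kPa.
Normally consolidated clay, so the full stress increment lies on the virgin compression line:
S_c = C_c·H/(1+e₀)·log₁₀(σ'_f/σ'_0) = 0.26×3.7/(1+0.64)×log₁₀(85.128/42.2)
    = 0.58659 × 0.30476 = 0.1788 m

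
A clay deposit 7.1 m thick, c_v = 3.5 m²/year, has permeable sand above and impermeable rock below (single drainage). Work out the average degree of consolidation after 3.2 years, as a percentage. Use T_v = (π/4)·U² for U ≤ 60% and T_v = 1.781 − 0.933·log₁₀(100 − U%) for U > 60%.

U ≈ 53.2 %

Drainage path length: H_d = H = 7.1 m (single drainage).
T_v = c_v·t/H_d² = 3.5×3.2/7.1² = 0.22218.
T_v = 0.22218 corresponds to the U ≤ 60% branch:
U = √(4T_v/π) = 0.5319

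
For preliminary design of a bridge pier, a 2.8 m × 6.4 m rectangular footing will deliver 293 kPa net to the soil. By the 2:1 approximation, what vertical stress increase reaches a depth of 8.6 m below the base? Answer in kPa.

By the 2:1 method the load spreads at 1 horizontal : 2 vertical, so at depth z the loaded area has grown by z in each plan dimension:
Δσ = qBL/((B+z)(L+z)) = 293×2.8×6.4/((2.8+8.6)(6.4+8.6)) = 30.705 kPa

Δσ_z ≈ 30.7 kPa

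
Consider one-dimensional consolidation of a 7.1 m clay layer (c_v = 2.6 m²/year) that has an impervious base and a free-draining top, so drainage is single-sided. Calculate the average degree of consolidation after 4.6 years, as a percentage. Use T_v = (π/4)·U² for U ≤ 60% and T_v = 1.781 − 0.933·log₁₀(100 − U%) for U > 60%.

Drainage path length: H_d = H = 7.1 m (single drainage).
T_v = c_v·t/H_d² = 2.6×4.6/7.1² = 0.23725.
T_v = 0.23725 corresponds to the U ≤ 60% branch:
U = √(4T_v/π) = 0.5496

U ≈ 55 %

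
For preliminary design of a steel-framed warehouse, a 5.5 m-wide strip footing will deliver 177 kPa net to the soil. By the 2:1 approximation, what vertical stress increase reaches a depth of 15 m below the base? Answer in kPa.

Δσ_z ≈ 47.5 kPa

By the 2:1 method the load spreads at 1 horizontal : 2 vertical, so at depth z the loaded area has grown by z in each plan dimension:
Δσ = qB/(B+z) = 177×5.5/(5.5+15) = 47.488 kPa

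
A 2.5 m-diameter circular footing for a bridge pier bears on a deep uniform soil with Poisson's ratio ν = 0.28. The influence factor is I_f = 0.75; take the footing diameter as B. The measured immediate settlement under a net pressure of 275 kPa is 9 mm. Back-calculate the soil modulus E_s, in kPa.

E_s ≈ 52800 kPa

S_e = q·B·(1−ν²)/E_s · I_f  ⇒  E_s = q·B·(1−ν²)·I_f / S_e.
E_s = 275 × 2.5 × 0.9216 × 0.75 / 0.009 = 52800 kPa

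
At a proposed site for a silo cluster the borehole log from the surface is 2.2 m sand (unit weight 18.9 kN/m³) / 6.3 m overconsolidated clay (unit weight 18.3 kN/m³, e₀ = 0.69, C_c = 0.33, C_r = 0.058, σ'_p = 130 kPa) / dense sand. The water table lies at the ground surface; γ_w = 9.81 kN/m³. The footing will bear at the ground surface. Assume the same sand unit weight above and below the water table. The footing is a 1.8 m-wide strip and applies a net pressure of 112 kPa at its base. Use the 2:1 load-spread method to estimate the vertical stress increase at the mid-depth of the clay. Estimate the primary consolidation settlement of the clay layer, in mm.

S_c ≈ 44.3 mm

Mid-depth of clay below the ground surface: z = 2.2 + 6.3/2 = 5.35 m.
Total vertical stress at mid-clay: σ_v = 18.9×2.2 + 18.3×3.15 = 99.225 kPa.
Pore pressure: u = 9.81×(5.35 − 0) = 52.483 kPa.
Initial effective stress: σ'_0 = σ_v − u = 99.225 − 52.483 = 46.742 kPa.
Stress increase at mid-clay by the 2:1 spreading method:
Δσ = qB/(B+z) = 112×1.8/(1.8+5.35) = 28.196 kPa
Final effective stress: σ'_f = 46.742 + 28.196 = 74.938 kPa.
σ'_f = 74.938 ≤ σ'_p = 130 kPa, so the clay remains overconsolidated and only the recompression index applies:
S_c = C_r·H/(1+e₀)·log₁₀(σ'_f/σ'_0) = 0.058×6.3/1.69×log₁₀(74.938/46.742)
    = 0.21621 × 0.20499 = 0.04432 m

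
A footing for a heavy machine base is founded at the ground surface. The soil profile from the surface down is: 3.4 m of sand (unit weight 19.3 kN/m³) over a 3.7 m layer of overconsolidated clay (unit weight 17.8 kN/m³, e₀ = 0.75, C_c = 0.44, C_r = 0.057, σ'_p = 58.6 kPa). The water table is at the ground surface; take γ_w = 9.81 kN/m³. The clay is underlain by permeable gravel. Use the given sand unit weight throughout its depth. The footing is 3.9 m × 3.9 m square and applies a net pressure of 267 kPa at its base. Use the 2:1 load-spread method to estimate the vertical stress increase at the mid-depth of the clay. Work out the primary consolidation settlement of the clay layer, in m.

S_c ≈ 0.209 m

Mid-depth of clay below the ground surface: z = 3.4 + 3.7/2 = 5.25 m.
Total vertical stress at mid-clay: σ_v = 19.3×3.4 + 17.8×1.85 = 98.55 kPa.
Pore pressure: u = 9.81×(5.25 − 0) = 51.503 kPa.
Initial effective stress: σ'_0 = σ_v − u = 98.55 − 51.503 = 47.047 kPa.
Stress increase at mid-clay by the 2:1 spreading method:
Δσ = qBL/((B+z)(L+z)) = 267×3.9×3.9/((3.9+5.25)(3.9+5.25)) = 48.506 kPa
Final effective stress: σ'_f = 47.047 + 48.506 = 95.553 kPa.
σ'_f = 95.553 > σ'_p = 58.6 kPa, so the stress path crosses the preconsolidation pressure — recompression up to σ'_p, then virgin compression beyond:
S_c = H/(1+e₀)·[C_r·log₁₀(σ'_p/σ'_0) + C_c·log₁₀(σ'_f/σ'_p)]
    = 3.7/1.75 × [0.057×log₁₀(58.6/47.047) + 0.44×log₁₀(95.553/58.6)]
    = 2.1143 × [0.0054358 + 0.093433] = 0.209 m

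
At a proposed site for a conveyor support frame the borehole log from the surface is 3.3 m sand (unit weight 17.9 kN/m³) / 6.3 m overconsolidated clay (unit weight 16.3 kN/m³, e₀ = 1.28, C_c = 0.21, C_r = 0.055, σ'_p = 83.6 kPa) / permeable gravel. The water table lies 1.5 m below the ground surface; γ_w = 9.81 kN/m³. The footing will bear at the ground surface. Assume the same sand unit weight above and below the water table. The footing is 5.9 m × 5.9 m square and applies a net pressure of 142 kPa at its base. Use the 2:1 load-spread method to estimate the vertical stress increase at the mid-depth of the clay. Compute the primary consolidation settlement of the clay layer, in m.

S_c ≈ 0.0501 m

Mid-depth of clay below the ground surface: z = 3.3 + 6.3/2 = 6.45 m.
Total vertical stress at mid-clay: σ_v = 17.9×3.3 + 16.3×3.15 = 110.41 kPa.
Pore pressure: u = 9.81×(6.45 − 1.5) = 48.56 kPa.
Initial effective stress: σ'_0 = σ_v − u = 110.41 − 48.56 = 61.85 kPa.
Stress increase at mid-clay by the 2:1 spreading method:
Δσ = qBL/((B+z)(L+z)) = 142×5.9×5.9/((5.9+6.45)(5.9+6.45)) = 32.408 kPa
Final effective stress: σ'_f = 61.85 + 32.408 = 94.258 kPa.
σ'_f = 94.258 > σ'_p = 83.6 kPa, so the stress path crosses the preconsolidation pressure — recompression up to σ'_p, then virgin compression beyond:
S_c = H/(1+e₀)·[C_r·log₁₀(σ'_p/σ'_0) + C_c·log₁₀(σ'_f/σ'_p)]
    = 6.3/2.28 × [0.055×log₁₀(83.6/61.85) + 0.21×log₁₀(94.258/83.6)]
    = 2.7632 × [0.0071977 + 0.010944] = 0.05013 m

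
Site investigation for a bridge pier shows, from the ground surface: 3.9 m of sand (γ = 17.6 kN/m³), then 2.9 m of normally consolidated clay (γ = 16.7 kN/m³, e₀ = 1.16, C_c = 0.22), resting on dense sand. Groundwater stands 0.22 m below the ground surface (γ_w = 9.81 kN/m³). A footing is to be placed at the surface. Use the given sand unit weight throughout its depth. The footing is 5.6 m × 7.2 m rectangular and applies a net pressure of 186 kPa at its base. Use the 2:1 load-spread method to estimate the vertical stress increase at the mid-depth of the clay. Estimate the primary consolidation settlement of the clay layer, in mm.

Mid-depth of clay below the ground surface: z = 3.9 + 2.9/2 = 5.35 m.
Total vertical stress at mid-clay: σ_v = 17.6×3.9 + 16.7×1.45 = 92.855 kPa.
Pore pressure: u = 9.81×(5.35 − 0.22) = 50.325 kPa.
Initial effective stress: σ'_0 = σ_v − u = 92.855 − 50.325 = 42.53 kPa.
Stress increase at mid-clay by the 2:1 spreading method:
Δσ = qBL/((B+z)(L+z)) = 186×5.6×7.2/((5.6+5.35)(7.2+5.35)) = 54.573 kPa
Final effective stress: σ'_f = σ'_0 + Δσ = 42.53 + 54.573 = 97.103 kPa.
Normally consolidated clay, so the full stress increment lies on the virgin compression line:
S_c = C_c·H/(1+e₀)·log₁₀(σ'_f/σ'_0) = 0.22×2.9/(1+1.16)×log₁₀(97.103/42.53)
    = 0.29537 × 0.35854 = 0.1059 m

S_c ≈ 106 mm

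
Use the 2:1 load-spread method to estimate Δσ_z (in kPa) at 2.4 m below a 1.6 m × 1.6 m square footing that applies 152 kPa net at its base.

Δσ_z ≈ 24.3 kPa

By the 2:1 method the load spreads at 1 horizontal : 2 vertical, so at depth z the loaded area has grown by z in each plan dimension:
Δσ = qBL/((B+z)(L+z)) = 152×1.6×1.6/((1.6+2.4)(1.6+2.4)) = 24.32 kPa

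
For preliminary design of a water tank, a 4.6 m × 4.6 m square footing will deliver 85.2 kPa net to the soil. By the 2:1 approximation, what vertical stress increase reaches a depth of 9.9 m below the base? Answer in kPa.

Δσ_z ≈ 8.57 kPa

By the 2:1 method the load spreads at 1 horizontal : 2 vertical, so at depth z the loaded area has grown by z in each plan dimension:
Δσ = qBL/((B+z)(L+z)) = 85.2×4.6×4.6/((4.6+9.9)(4.6+9.9)) = 8.5747 kPa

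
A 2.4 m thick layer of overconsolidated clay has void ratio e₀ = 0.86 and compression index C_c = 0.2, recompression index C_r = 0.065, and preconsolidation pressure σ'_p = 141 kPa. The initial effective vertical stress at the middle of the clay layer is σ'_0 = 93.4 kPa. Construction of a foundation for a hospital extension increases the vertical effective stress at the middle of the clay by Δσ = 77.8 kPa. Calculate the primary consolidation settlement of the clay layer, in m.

Final effective stress: σ'_f = 93.4 + 77.8 = 171.2 kPa.
σ'_f = 171.2 > σ'_p = 141 kPa, so the stress path crosses the preconsolidation pressure — recompression up to σ'_p, then virgin compression beyond:
S_c = H/(1+e₀)·[C_r·log₁₀(σ'_p/σ'_0) + C_c·log₁₀(σ'_f/σ'_p)]
    = 2.4/1.86 × [0.065×log₁₀(141/93.4) + 0.2×log₁₀(171.2/141)]
    = 1.2903 × [0.011627 + 0.016857] = 0.03675 m

S_c ≈ 0.0368 m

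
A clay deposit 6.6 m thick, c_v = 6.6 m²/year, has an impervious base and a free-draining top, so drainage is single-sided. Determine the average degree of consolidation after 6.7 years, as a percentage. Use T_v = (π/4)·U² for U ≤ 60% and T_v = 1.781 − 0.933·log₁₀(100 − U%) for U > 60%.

Drainage path length: H_d = H = 6.6 m (single drainage).
T_v = c_v·t/H_d² = 6.6×6.7/6.6² = 1.0152.
T_v = 1.0152 corresponds to the U > 60% branch:
U = 1 − 10^((1.781 − T_v)/0.933)/100 = 0.9338

U ≈ 93.4 %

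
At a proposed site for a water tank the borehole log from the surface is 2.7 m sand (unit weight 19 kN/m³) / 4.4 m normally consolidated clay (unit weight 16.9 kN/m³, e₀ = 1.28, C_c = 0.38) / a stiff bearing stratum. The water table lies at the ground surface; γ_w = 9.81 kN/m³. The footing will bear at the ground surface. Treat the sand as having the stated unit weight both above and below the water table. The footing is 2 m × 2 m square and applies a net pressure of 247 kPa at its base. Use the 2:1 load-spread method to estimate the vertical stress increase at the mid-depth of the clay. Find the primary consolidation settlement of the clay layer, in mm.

S_c ≈ 132 mm

Mid-depth of clay below the ground surface: z = 2.7 + 4.4/2 = 4.9 m.
Total vertical stress at mid-clay: σ_v = 19×2.7 + 16.9×2.2 = 88.48 kPa.
Pore pressure: u = 9.81×(4.9 − 0) = 48.069 kPa.
Initial effective stress: σ'_0 = σ_v − u = 88.48 − 48.069 = 40.411 kPa.
Stress increase at mid-clay by the 2:1 spreading method:
Δσ = qBL/((B+z)(L+z)) = 247×2×2/((2+4.9)(2+4.9)) = 20.752 kPa
Final effective stress: σ'_f = σ'_0 + Δσ = 40.411 + 20.752 = 61.163 kPa.
Normally consolidated clay, so the full stress increment lies on the virgin compression line:
S_c = C_c·H/(1+e₀)·log₁₀(σ'_f/σ'_0) = 0.38×4.4/(1+1.28)×log₁₀(61.163/40.411)
    = 0.73333 × 0.17999 = 0.132 m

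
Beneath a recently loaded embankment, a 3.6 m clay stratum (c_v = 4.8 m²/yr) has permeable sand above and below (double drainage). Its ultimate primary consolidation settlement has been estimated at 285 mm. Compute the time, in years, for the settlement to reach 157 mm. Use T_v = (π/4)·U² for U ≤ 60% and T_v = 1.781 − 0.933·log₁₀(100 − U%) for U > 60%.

Drainage path length: H_d = H/2 = 1.8 m (double drainage).
U = S(t)/S_ult = 157/285 = 0.5509.
U ≤ 60%: T_v = (π/4)·U² = (π/4)×0.55088² = 0.23834.
t = T_v·H_d²/c_v = 0.23834×1.8²/4.8 = 0.1609 years.

t ≈ 0.161 years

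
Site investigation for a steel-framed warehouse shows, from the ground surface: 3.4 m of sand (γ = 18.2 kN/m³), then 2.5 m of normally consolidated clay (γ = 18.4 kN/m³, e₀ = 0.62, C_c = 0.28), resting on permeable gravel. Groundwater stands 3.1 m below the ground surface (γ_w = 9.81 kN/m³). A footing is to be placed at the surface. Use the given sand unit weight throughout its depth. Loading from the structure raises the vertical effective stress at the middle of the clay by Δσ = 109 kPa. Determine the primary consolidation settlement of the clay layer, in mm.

S_c ≈ 177 mm

Mid-depth of clay below the ground surface: z = 3.4 + 2.5/2 = 4.65 m.
Total vertical stress at mid-clay: σ_v = 18.2×3.4 + 18.4×1.25 = 84.88 kPa.
Pore pressure: u = 9.81×(4.65 − 3.1) = 15.206 kPa.
Initial effective stress: σ'_0 = σ_v − u = 84.88 − 15.206 = 69.674 kPa.
Final effective stress: σ'_f = σ'_0 + Δσ = 69.674 + 109 = 178.67 kPa.
Normally consolidated clay, so the full stress increment lies on the virgin compression line:
S_c = C_c·H/(1+e₀)·log₁₀(σ'_f/σ'_0) = 0.28×2.5/(1+0.62)×log₁₀(178.67/69.674)
    = 0.4321 × 0.40898 = 0.1767 m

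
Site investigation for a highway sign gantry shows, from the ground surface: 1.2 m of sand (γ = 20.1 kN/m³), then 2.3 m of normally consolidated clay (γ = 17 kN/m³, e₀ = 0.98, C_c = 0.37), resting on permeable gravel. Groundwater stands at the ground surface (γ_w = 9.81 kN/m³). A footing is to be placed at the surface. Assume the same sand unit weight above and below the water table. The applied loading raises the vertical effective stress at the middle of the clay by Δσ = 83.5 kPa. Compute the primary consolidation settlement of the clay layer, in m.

S_c ≈ 0.302 m

Mid-depth of clay below the ground surface: z = 1.2 + 2.3/2 = 2.35 m.
Total vertical stress at mid-clay: σ_v = 20.1×1.2 + 17×1.15 = 43.67 kPa.
Pore pressure: u = 9.81×(2.35 − 0) = 23.054 kPa.
Initial effective stress: σ'_0 = σ_v − u = 43.67 − 23.054 = 20.616 kPa.
Final effective stress: σ'_f = σ'_0 + Δσ = 20.616 + 83.5 = 104.12 kPa.
Normally consolidated clay, so the full stress increment lies on the virgin compression line:
S_c = C_c·H/(1+e₀)·log₁₀(σ'_f/σ'_0) = 0.37×2.3/(1+0.98)×log₁₀(104.12/20.616)
    = 0.4298 × 0.70333 = 0.3023 m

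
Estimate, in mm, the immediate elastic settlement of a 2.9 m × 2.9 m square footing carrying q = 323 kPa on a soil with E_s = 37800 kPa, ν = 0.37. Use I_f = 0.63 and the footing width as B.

Immediate (elastic) settlement: S_e = q·B·(1−ν²)/E_s · I_f.
S_e = 323 × 2.9 × (1 − 0.37²) / 37800 × 0.63
    = 323 × 2.9 × 0.8631 / 37800 × 0.63
    = 0.01347 m = 13.47 mm

S_e ≈ 13.5 mm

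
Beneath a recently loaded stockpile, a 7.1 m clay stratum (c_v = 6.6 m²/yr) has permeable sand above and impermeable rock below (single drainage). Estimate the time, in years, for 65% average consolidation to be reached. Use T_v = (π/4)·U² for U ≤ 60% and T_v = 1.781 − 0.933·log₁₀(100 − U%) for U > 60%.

Drainage path length: H_d = H = 7.1 m (single drainage).
U > 60%: T_v = 1.781 − 0.933·log₁₀(100 − 65) = 0.34038.
t = T_v·H_d²/c_v = 0.34038×7.1²/6.6 = 2.6 years.

t ≈ 2.6 years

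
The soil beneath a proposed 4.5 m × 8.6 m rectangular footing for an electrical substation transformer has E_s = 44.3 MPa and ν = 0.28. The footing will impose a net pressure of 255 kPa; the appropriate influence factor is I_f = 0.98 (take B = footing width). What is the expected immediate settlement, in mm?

S_e ≈ 23.4 mm

Immediate (elastic) settlement: S_e = q·B·(1−ν²)/E_s · I_f.
E_s = 44.3 MPa = 44300 kPa.
S_e = 255 × 4.5 × (1 − 0.28²) / 44300 × 0.98
    = 255 × 4.5 × 0.9216 / 44300 × 0.98
    = 0.02339 m = 23.39 mm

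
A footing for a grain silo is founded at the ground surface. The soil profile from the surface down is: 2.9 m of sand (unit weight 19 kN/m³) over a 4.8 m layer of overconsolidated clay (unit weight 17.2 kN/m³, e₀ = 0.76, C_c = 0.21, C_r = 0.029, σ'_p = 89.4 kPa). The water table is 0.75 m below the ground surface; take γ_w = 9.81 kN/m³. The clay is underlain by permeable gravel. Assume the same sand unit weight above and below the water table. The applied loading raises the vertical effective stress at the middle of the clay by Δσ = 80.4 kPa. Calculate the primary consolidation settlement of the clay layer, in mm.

Mid-depth of clay below the ground surface: z = 2.9 + 4.8/2 = 5.3 m.
Total vertical stress at mid-clay: σ_v = 19×2.9 + 17.2×2.4 = 96.38 kPa.
Pore pressure: u = 9.81×(5.3 − 0.75) = 44.636 kPa.
Initial effective stress: σ'_0 = σ_v − u = 96.38 − 44.636 = 51.744 kPa.
Final effective stress: σ'_f = 51.744 + 80.4 = 132.14 kPa.
σ'_f = 132.14 > σ'_p = 89.4 kPa, so the stress path crosses the preconsolidation pressure — recompression up to σ'_p, then virgin compression beyond:
S_c = H/(1+e₀)·[C_r·log₁₀(σ'_p/σ'_0) + C_c·log₁₀(σ'_f/σ'_p)]
    = 4.8/1.76 × [0.029×log₁₀(89.4/51.744) + 0.21×log₁₀(132.14/89.4)]
    = 2.7273 × [0.0068868 + 0.035636] = 0.116 m

S_c ≈ 116 mm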